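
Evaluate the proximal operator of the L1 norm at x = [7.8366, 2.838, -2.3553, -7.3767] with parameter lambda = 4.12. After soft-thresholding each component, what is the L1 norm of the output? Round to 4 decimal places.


Soft-thresholding with lambda = 4.12:
prox(7.8366) = sign(7.8366)*max(|7.8366| - 4.12, 0) = 3.7166
prox(2.838) = sign(2.838)*max(|2.838| - 4.12, 0) = 0.0
prox(-2.3553) = sign(-2.3553)*max(|-2.3553| - 4.12, 0) = 0.0
prox(-7.3767) = sign(-7.3767)*max(|-7.3767| - 4.12, 0) = -3.2567
prox(x) = [3.7166, 0.0, 0.0, -3.2567]
||prox(x)||_1 = 3.7166 + 0.0 + 0.0 + 3.2567 = 6.9733


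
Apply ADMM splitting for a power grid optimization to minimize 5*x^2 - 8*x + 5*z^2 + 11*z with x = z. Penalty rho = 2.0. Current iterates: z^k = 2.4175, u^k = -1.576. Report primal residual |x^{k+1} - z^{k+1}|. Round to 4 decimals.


ADMM iteration with rho = 2.0, z^k = 2.4175, u^k = -1.576
Step 1: x-update.
Minimize 5*x^2 - 8*x + (2.0/2)*(x - 2.4175 - 1.576)^2
FOC: (2*5 + 2.0)*x = 8 + 2.0*(2.4175 + 1.576)
x^{k+1} = 1.3323
Step 2: z-update.
Minimize 5*z^2 + 11*z + (2.0/2)*(1.3323 - z - 1.576)^2
FOC: (2*5 + 2.0)*z = -11 + 2.0*(1.3323 - 1.576)
z^{k+1} = -0.9573
Step 3: u-update.
u^{k+1} = -1.576 + 1.3323 + 0.9573 = 0.7135
Step 4: Primal residual = |1.3323 + 0.9573| = 2.2895


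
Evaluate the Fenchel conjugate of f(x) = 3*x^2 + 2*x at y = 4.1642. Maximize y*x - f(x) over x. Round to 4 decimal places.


f*(y) = sup_x {y*x - a*x^2 - b*x} = sup_x {(y-b)*x - a*x^2}
FOC: (y - b) - 2a*x = 0 => x* = (y - b)/(2a)
x* = (4.1642 - 2)/(2*3) = 0.3607
f*(4.1642) = (y-b)^2/(4a) = (4.1642 - 2)^2/(4*3)
= 4.6838/12 = 0.3903


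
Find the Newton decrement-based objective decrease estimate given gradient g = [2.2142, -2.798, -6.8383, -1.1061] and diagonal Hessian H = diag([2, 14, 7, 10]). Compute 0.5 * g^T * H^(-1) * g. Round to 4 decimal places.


Step 1: H is diagonal, so H^(-1) * g = [1.1071, -0.1999, -0.9769, -0.1106].
Step 2: g^T H^(-1) g = sum_i g_i^2 / H_ii
  = (2.2142)^2/2 + (-2.798)^2/14 + (-6.8383)^2/7 + (-1.1061)^2/10
  = 2.4513 + 0.5592 + 6.6803 + 0.1223 = 9.8132
Step 3: Objective decrease = 0.5 * g^T H^(-1) g = 4.9066


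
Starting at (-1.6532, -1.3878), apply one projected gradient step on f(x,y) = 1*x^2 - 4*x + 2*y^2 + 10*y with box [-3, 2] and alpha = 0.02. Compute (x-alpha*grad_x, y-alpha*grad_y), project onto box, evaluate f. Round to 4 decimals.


Step 1: Compute gradient at (-1.6532, -1.3878).
grad_x = 2*1*-1.6532 - 4 = -7.3064
grad_y = 2*2*-1.3878 + 10 = 4.4488
Step 2: Gradient step.
x_raw = -1.6532 - 0.02*-7.3064 = -1.5071
y_raw = -1.3878 - 0.02*4.4488 = -1.4768
Step 3: Project onto [-3, 2].
x_proj = clip(-1.5071) = -1.5071
y_proj = clip(-1.4768) = -1.4768
Step 4: Evaluate f.
f(-1.5071, -1.4768) = -2.1065


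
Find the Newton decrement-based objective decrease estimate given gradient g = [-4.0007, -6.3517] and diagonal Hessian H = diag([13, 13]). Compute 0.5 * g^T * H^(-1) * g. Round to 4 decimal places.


Step 1: H is diagonal, so H^(-1) * g = [-0.3077, -0.4886].
Step 2: g^T H^(-1) g = sum_i g_i^2 / H_ii
  = (-4.0007)^2/13 + (-6.3517)^2/13
  = 1.2312 + 3.1034 = 4.3346
Step 3: Objective decrease = 0.5 * g^T H^(-1) g = 2.1673


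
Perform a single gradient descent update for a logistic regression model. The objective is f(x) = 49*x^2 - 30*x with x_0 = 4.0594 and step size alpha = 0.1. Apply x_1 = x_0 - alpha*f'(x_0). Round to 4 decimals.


We compute the gradient at x_0 and apply the update.
f'(x) = 98*x - 30
f'(4.0594) = 98*4.0594 - 30 = 367.8212
x_1 = 4.0594 - 0.1*367.8212 = -32.7227


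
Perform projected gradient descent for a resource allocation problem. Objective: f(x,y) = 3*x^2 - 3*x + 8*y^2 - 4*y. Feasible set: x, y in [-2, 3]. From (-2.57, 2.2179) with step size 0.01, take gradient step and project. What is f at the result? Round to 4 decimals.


Step 1: Compute gradient at (-2.57, 2.2179).
grad_x = 2*3*-2.57 - 3 = -18.42
grad_y = 2*8*2.2179 - 4 = 31.4864
Step 2: Gradient step.
x_raw = -2.57 - 0.01*-18.42 = -2.3858
y_raw = 2.2179 - 0.01*31.4864 = 1.903
Step 3: Project onto [-2, 3].
x_proj = clip(-2.3858) = -2.0
y_proj = clip(1.903) = 1.903
Step 4: Evaluate f.
f(-2.0, 1.903) = 39.3602


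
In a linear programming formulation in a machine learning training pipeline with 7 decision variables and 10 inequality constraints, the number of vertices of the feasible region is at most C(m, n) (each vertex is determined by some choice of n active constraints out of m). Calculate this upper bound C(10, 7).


Each vertex corresponds to some choice of n active constraints out of m, so the number of vertices is at most C(m, n) = m! / (n!(m-n)!).
m = 10, n = 7
Numerator: 10 * 9 * 8 * 7 * 6 * 5 * 4
Denominator: 7! = 5040
C(10, 7) = 120


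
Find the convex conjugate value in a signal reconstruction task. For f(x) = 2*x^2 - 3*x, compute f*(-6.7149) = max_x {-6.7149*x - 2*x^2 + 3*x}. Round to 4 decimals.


f*(y) = sup_x {y*x - a*x^2 - b*x} = sup_x {(y-b)*x - a*x^2}
FOC: (y - b) - 2a*x = 0 => x* = (y - b)/(2a)
x* = (-6.7149 + 3)/(2*2) = -0.9287
f*(-6.7149) = (y-b)^2/(4a) = (-6.7149 + 3)^2/(4*2)
= 13.8005/8 = 1.7251


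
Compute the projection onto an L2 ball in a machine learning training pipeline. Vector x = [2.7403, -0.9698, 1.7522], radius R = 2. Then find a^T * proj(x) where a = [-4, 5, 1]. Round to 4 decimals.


Step 1: Compute ||x|| (intermediates to 6 decimals).
||x|| = sqrt(2.7403^2 + (-0.9698)^2 + 1.7522^2) = 3.394107
Step 2: Project.
Since ||x|| > R, scale = R/||x|| = 2/3.394107 = 0.589257, proj(x) = scale * x
proj(x) = [1.614741, -0.571461, 1.032496]
Step 3: Dot product.
a^T * proj(x) = -4*1.614741 + 5*(-0.571461) + 1*1.032496 = -8.2838


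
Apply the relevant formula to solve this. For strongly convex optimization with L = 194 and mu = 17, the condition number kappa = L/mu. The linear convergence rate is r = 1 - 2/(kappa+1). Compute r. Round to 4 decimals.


Step 1: Compute the condition number.
kappa = L/mu = 194/17 = 11.4118
Step 2: Compute the convergence rate.
r = 1 - 2/(kappa + 1) = 1 - 2*mu/(L + mu) = (L - mu)/(L + mu) = 177/211 = 0.8389


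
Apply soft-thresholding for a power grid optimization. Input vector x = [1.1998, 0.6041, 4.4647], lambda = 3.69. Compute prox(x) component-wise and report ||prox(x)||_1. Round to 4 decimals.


Soft-thresholding with lambda = 3.69:
prox(1.1998) = sign(1.1998)*max(|1.1998| - 3.69, 0) = 0.0
prox(0.6041) = sign(0.6041)*max(|0.6041| - 3.69, 0) = 0.0
prox(4.4647) = sign(4.4647)*max(|4.4647| - 3.69, 0) = 0.7747
prox(x) = [0.0, 0.0, 0.7747]
||prox(x)||_1 = 0.0 + 0.0 + 0.7747 = 0.7747


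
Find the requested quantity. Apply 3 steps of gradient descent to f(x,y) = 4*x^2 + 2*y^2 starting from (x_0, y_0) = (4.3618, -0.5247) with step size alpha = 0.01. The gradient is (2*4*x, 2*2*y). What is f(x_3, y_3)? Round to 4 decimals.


Gradient descent on f(x,y) = 4*x^2 + 2*y^2.
Starting point: (4.3618, -0.5247), alpha = 0.01
Step 1: grad_x = 2*4*4.3618 = 34.8944, grad_y = 2*2*-0.5247 = -2.0988
  x_1 = 4.3618 - 0.01*34.8944 = 4.0129
  y_1 = -0.5247 - 0.01*-2.0988 = -0.5037
Step 2: grad_x = 2*4*4.0129 = 32.1028, grad_y = 2*2*-0.5037 = -2.0148
  x_2 = 4.0129 - 0.01*32.1028 = 3.6918
  y_2 = -0.5037 - 0.01*-2.0148 = -0.4836
Step 3: grad_x = 2*4*3.6918 = 29.5346, grad_y = 2*2*-0.4836 = -1.9343
  x_3 = 3.6918 - 0.01*29.5346 = 3.3965
  y_3 = -0.4836 - 0.01*-1.9343 = -0.4642
f(3.3965, -0.4642) = 4*3.3965^2 + 2*(-0.4642)^2 = 46.5753


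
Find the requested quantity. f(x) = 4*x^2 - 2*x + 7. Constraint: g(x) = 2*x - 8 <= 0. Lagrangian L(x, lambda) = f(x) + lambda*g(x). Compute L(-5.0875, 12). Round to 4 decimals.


Step 1: Evaluate f(x).
f(-5.0875) = 4*(-5.0875)^2 - 2*(-5.0875) + 7 = 120.7056
Step 2: Evaluate g(x).
g(-5.0875) = 2*-5.0875 - 8 = -18.175
Step 3: Compute Lagrangian.
L = 120.7056 + 12*-18.175 = -97.3944


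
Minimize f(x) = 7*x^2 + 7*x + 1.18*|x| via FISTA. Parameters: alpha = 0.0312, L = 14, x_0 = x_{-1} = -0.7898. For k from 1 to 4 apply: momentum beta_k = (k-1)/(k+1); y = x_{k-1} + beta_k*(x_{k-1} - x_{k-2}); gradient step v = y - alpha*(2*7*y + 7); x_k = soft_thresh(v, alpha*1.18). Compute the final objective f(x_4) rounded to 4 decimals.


FISTA on f(x) = 7*x^2 + 7*x + 1.18*|x|
L = 14, alpha = 0.0312
Iteration 1: beta = 0.0, y = -0.7898 + 0.0*(-0.7898 + 0.7898) = -0.7898
  grad(y) = -4.0572, v = y - alpha*grad = -0.6632
  prox(v) = soft_thresh(-0.6632, 0.0368) = -0.6264
Iteration 2: beta = 0.3333, y = -0.6264 + 0.3333*(-0.6264 + 0.7898) = -0.5719
  grad(y) = -1.0071, v = y - alpha*grad = -0.5405
  prox(v) = soft_thresh(-0.5405, 0.0368) = -0.5037
Iteration 3: beta = 0.5, y = -0.5037 + 0.5*(-0.5037 + 0.6264) = -0.4423
  grad(y) = 0.8072, v = y - alpha*grad = -0.4675
  prox(v) = soft_thresh(-0.4675, 0.0368) = -0.4307
Iteration 4: beta = 0.6, y = -0.4307 + 0.6*(-0.4307 + 0.5037) = -0.3869
  grad(y) = 1.5831, v = y - alpha*grad = -0.4363
  prox(v) = soft_thresh(-0.4363, 0.0368) = -0.3995
f(x_4) = 7*(-0.3995)^2 + 7*(-0.3995) + 1.18*|-0.3995| = -1.2079


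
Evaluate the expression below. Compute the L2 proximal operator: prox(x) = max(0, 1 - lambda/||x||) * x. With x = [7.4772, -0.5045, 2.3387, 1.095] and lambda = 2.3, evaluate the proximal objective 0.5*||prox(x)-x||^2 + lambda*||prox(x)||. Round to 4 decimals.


Step 1: Compute ||x||.
||x|| = 7.9266
Step 2: Compute scaling factor.
scale = max(0, 1 - 2.3/7.9266) = 0.7098
Step 3: prox(x) = [5.3076, -0.3581, 1.6601, 0.7773]
||prox(x)|| = 5.6266
Step 4: Proximal objective.
0.5*||prox-x||^2 = 2.645
lambda*||prox|| = 12.9412
Total = 15.5863


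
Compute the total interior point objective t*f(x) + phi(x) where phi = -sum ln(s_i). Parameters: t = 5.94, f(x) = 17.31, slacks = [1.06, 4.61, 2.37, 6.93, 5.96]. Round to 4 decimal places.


Step 1: Compute log-barrier.
ln values: [0.0583, 1.5282, 0.8629, 1.9359, 1.7851]
phi = -(0.0583 + 1.5282 + 0.8629 + 1.9359 + 1.7851) = -6.1703
Step 2: Compute augmented objective.
t*f(x) = 5.94*17.31 = 102.8214
Total = 102.8214 - 6.1703 = 96.6511


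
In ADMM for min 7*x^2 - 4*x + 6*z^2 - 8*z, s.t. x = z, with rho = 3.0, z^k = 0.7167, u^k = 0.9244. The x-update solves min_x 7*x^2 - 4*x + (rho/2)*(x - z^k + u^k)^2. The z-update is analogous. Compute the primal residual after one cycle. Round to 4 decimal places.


ADMM iteration with rho = 3.0, z^k = 0.7167, u^k = 0.9244
Step 1: x-update.
Minimize 7*x^2 - 4*x + (3.0/2)*(x - 0.7167 + 0.9244)^2
FOC: (2*7 + 3.0)*x = 4 + 3.0*(0.7167 - 0.9244)
x^{k+1} = 0.1986
Step 2: z-update.
Minimize 6*z^2 - 8*z + (3.0/2)*(0.1986 - z + 0.9244)^2
FOC: (2*6 + 3.0)*z = 8 + 3.0*(0.1986 + 0.9244)
z^{k+1} = 0.7579
Step 3: u-update.
u^{k+1} = 0.9244 + 0.1986 - 0.7579 = 0.3651
Step 4: Primal residual = |0.1986 - 0.7579| = 0.5593


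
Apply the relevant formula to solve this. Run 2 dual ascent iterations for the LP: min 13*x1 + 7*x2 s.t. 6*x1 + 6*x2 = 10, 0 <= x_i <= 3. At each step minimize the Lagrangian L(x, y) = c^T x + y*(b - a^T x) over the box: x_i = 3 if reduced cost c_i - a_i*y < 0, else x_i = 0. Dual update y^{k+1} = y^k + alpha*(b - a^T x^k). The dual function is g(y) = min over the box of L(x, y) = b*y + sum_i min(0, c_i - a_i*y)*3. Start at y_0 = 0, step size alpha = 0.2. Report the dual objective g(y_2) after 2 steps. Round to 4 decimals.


Dual ascent for LP: min 13*x1 + 7*x2, 6*x1 + 6*x2 = 10, 0 <= x_i <= 3
Step 1: y^k = 0.0, reduced costs: (13.0, 7.0)
  x^k = (0.0, 0.0), subgradient = b - a^T x = 10.0
  y^{k+1} = 0.0 + 0.2*10.0 = 2.0
Step 2: y^k = 2.0, reduced costs: (1.0, -5.0)
  x^k = (0.0, 3.0), subgradient = b - a^T x = -8.0
  y^{k+1} = 2.0 + 0.2*-8.0 = 0.4
Dual objective at y_2 = 0.4: reduced costs (10.6, 4.6), box minimizer x = (0.0, 0.0)
g(y_2) = b*y + (c1 - a1*y)*x1 + (c2 - a2*y)*x2 = 10*0.4 + 10.6*0.0 + 4.6*0.0 = 4.0 + 0.0 + 0.0 = 4.0


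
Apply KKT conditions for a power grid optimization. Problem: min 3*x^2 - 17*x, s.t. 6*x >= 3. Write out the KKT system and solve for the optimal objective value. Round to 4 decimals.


Step 1: Try lambda = 0 (constraint inactive).
Stationarity: 2*3*x - 17 = 0
x* = 17/(2*3) = 17/6 = 2.8333 (rounded; the exact value 17/6 is used below)
Check constraint: 6*2.8333 = 16.9998 >= 3 -- satisfied.
Step 2: Compute optimal value.
f(x*) = 3*(17/6)^2 - 17*(17/6) = -24.0833


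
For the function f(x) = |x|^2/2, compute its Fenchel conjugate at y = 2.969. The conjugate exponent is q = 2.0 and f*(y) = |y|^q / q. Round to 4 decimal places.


The conjugate exponent q satisfies 1/p + 1/q = 1.
p = 2, so q = 2/(2 - 1) = 2.0
|y|^q = 2.969^2.0 = 8.815
f*(2.969) = 8.815 / 2.0 = 4.4075


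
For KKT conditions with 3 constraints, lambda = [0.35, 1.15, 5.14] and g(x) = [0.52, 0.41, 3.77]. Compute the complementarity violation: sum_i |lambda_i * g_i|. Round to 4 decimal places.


KKT complementary slackness check:
lambda_1 * g_1 = 0.35 * 0.52 = 0.182
lambda_2 * g_2 = 1.15 * 0.41 = 0.4715
lambda_3 * g_3 = 5.14 * 3.77 = 19.3778
Total violation = 0.182 + 0.4715 + 19.3778 = 20.0313


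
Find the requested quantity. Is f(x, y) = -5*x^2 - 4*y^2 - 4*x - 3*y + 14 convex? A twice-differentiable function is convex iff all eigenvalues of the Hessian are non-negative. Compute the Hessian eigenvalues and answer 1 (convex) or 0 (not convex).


The Hessian of f(x,y) = -5*x^2 - 4*y^2 - 4*x - 3*y + 14 is:
H = [[-10, 0], [0, -8]]
Trace = -10 - 8 = -18
Determinant = -10*-8 - (0)^2 = 80
Discriminant = (-18)^2 - 4*80 = 4.0
Eigenvalues: lambda_1 = -10.0, lambda_2 = -8.0
The function is not convex.

0


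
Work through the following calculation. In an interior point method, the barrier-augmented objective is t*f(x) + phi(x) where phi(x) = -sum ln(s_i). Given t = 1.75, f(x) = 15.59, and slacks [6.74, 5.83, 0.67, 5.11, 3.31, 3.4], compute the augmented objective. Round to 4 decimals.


Step 1: Compute log-barrier.
ln values: [1.9081, 1.763, -0.4005, 1.6312, 1.1969, 1.2238]
phi = -(1.9081 + 1.763 - 0.4005 + 1.6312 + 1.1969 + 1.2238) = -7.3225
Step 2: Compute augmented objective.
t*f(x) = 1.75*15.59 = 27.2825
Total = 27.2825 - 7.3225 = 19.96


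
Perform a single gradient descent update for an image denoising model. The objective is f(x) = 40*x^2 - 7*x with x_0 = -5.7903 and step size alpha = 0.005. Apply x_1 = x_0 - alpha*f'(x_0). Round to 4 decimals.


We compute the gradient at x_0 and apply the update.
f'(x) = 80*x - 7
f'(-5.7903) = 80*-5.7903 - 7 = -470.224
x_1 = -5.7903 - 0.005*-470.224 = -3.4392


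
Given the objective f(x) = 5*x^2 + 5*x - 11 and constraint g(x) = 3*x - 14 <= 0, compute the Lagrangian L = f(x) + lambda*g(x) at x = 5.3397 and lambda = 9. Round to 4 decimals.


Step 1: Evaluate f(x).
f(5.3397) = 5*5.3397^2 + 5*5.3397 - 11 = 158.2605
Step 2: Evaluate g(x).
g(5.3397) = 3*5.3397 - 14 = 2.0191
Step 3: Compute Lagrangian.
L = 158.2605 + 9*2.0191 = 176.4324


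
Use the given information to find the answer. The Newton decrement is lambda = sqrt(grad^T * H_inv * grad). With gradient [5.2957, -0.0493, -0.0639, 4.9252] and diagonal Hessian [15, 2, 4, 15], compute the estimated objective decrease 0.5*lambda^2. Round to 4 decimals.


Step 1: H is diagonal, so H^(-1) * g = [0.353, -0.0247, -0.016, 0.3283].
Step 2: g^T H^(-1) g = sum_i g_i^2 / H_ii
  = (5.2957)^2/15 + (-0.0493)^2/2 + (-0.0639)^2/4 + (4.9252)^2/15
  = 1.8696 + 0.0012 + 0.001 + 1.6172 = 3.489
Step 3: Objective decrease = 0.5 * g^T H^(-1) g = 1.7445


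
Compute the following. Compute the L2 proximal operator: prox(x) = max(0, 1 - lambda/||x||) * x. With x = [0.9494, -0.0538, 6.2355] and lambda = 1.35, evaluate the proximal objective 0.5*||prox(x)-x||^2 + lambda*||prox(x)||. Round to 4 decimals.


Step 1: Compute ||x||.
||x|| = 6.3076
Step 2: Compute scaling factor.
scale = max(0, 1 - 1.35/6.3076) = 0.786
Step 3: prox(x) = [0.7462, -0.0423, 4.9009]
||prox(x)|| = 4.9576
Step 4: Proximal objective.
0.5*||prox-x||^2 = 0.9113
lambda*||prox|| = 6.6928
Total = 7.604


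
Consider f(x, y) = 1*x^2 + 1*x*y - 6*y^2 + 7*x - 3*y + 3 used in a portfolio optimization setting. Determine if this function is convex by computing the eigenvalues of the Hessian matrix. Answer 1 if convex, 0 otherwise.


The Hessian of f(x,y) = 1*x^2 + 1*x*y - 6*y^2 + 7*x - 3*y + 3 is:
H = [[2, 1], [1, -12]]
Trace = 2 - 12 = -10
Determinant = 2*-12 - (1)^2 = -25
Discriminant = (-10)^2 - 4*-25 = 200.0
Eigenvalues: lambda_1 = -12.0711, lambda_2 = 2.0711
The function is not convex.

0


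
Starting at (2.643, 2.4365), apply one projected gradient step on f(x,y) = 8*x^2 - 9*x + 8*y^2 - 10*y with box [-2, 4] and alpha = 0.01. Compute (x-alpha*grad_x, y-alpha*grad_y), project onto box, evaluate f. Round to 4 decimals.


Step 1: Compute gradient at (2.643, 2.4365).
grad_x = 2*8*2.643 - 9 = 33.288
grad_y = 2*8*2.4365 - 10 = 28.984
Step 2: Gradient step.
x_raw = 2.643 - 0.01*33.288 = 2.3101
y_raw = 2.4365 - 0.01*28.984 = 2.1467
Step 3: Project onto [-2, 4].
x_proj = clip(2.3101) = 2.3101
y_proj = clip(2.1467) = 2.1467
Step 4: Evaluate f.
f(2.3101, 2.1467) = 37.3007


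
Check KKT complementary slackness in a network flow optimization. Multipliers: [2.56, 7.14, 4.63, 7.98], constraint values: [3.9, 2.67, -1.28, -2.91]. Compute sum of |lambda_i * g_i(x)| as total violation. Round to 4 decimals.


KKT complementary slackness check:
lambda_1 * g_1 = 2.56 * 3.9 = 9.984
lambda_2 * g_2 = 7.14 * 2.67 = 19.0638
lambda_3 * g_3 = 4.63 * -1.28 = -5.9264
lambda_4 * g_4 = 7.98 * -2.91 = -23.2218
Total violation = 9.984 + 19.0638 + 5.9264 + 23.2218 = 58.196


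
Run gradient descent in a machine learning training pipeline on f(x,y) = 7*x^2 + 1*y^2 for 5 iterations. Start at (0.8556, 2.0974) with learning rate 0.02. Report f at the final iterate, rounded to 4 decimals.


Gradient descent on f(x,y) = 7*x^2 + 1*y^2.
Starting point: (0.8556, 2.0974), alpha = 0.02
Step 1: grad_x = 2*7*0.8556 = 11.9784, grad_y = 2*1*2.0974 = 4.1948
  x_1 = 0.8556 - 0.02*11.9784 = 0.616
  y_1 = 2.0974 - 0.02*4.1948 = 2.0135
Step 2: grad_x = 2*7*0.616 = 8.6244, grad_y = 2*1*2.0135 = 4.027
  x_2 = 0.616 - 0.02*8.6244 = 0.4435
  y_2 = 2.0135 - 0.02*4.027 = 1.933
Step 3: grad_x = 2*7*0.4435 = 6.2096, grad_y = 2*1*1.933 = 3.8659
  x_3 = 0.4435 - 0.02*6.2096 = 0.3194
  y_3 = 1.933 - 0.02*3.8659 = 1.8556
Step 4: grad_x = 2*7*0.3194 = 4.4709, grad_y = 2*1*1.8556 = 3.7113
  x_4 = 0.3194 - 0.02*4.4709 = 0.2299
  y_4 = 1.8556 - 0.02*3.7113 = 1.7814
Step 5: grad_x = 2*7*0.2299 = 3.2191, grad_y = 2*1*1.7814 = 3.5628
  x_5 = 0.2299 - 0.02*3.2191 = 0.1656
  y_5 = 1.7814 - 0.02*3.5628 = 1.7102
f(0.1656, 1.7102) = 7*0.1656^2 + 1*1.7102^2 = 3.1165


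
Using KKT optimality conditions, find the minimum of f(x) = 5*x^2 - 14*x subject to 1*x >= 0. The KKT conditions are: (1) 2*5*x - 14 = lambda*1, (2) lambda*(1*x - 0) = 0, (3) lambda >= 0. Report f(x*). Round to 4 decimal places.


Step 1: Try lambda = 0 (constraint inactive).
Stationarity: 2*5*x - 14 = 0
x* = 14/(2*5) = 1.4
Check constraint: 1*1.4 = 1.4 >= 0 -- satisfied.
Step 2: Compute optimal value.
f(x*) = 5*1.4^2 - 14*1.4 = -9.8


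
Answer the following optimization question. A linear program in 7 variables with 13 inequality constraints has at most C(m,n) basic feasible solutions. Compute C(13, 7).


Each vertex corresponds to some choice of n active constraints out of m, so the number of vertices is at most C(m, n) = m! / (n!(m-n)!).
m = 13, n = 7
Numerator: 13 * 12 * 11 * 10 * 9 * 8 * 7
Denominator: 7! = 5040
C(13, 7) = 1716


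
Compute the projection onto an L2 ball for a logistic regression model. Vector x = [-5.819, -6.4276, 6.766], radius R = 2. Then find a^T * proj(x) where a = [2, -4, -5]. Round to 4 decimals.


Step 1: Compute ||x|| (intermediates to 6 decimals).
||x|| = sqrt((-5.819)^2 + (-6.4276)^2 + 6.766^2) = 10.997889
Step 2: Project.
Since ||x|| > R, scale = R/||x|| = 2/10.997889 = 0.181853, proj(x) = scale * x
proj(x) = [-1.058203, -1.168878, 1.230417]
Step 3: Dot product.
a^T * proj(x) = 2*(-1.058203) - 4*(-1.168878) - 5*1.230417 = -3.593


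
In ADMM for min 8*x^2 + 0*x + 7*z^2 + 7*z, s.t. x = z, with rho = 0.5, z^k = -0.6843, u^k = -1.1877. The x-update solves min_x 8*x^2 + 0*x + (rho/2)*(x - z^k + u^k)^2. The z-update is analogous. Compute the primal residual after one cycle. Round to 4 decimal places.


ADMM iteration with rho = 0.5, z^k = -0.6843, u^k = -1.1877
Step 1: x-update.
Minimize 8*x^2 + 0*x + (0.5/2)*(x + 0.6843 - 1.1877)^2
FOC: (2*8 + 0.5)*x = 0 + 0.5*(-0.6843 + 1.1877)
x^{k+1} = 0.0153
Step 2: z-update.
Minimize 7*z^2 + 7*z + (0.5/2)*(0.0153 - z - 1.1877)^2
FOC: (2*7 + 0.5)*z = -7 + 0.5*(0.0153 - 1.1877)
z^{k+1} = -0.5232
Step 3: u-update.
u^{k+1} = -1.1877 + 0.0153 + 0.5232 = -0.6493
Step 4: Primal residual = |0.0153 + 0.5232| = 0.5384


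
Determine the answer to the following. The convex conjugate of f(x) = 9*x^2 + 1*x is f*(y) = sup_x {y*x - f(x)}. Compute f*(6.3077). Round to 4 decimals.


f*(y) = sup_x {y*x - a*x^2 - b*x} = sup_x {(y-b)*x - a*x^2}
FOC: (y - b) - 2a*x = 0 => x* = (y - b)/(2a)
x* = (6.3077 - 1)/(2*9) = 0.2949
f*(6.3077) = (y-b)^2/(4a) = (6.3077 - 1)^2/(4*9)
= 28.1717/36 = 0.7825


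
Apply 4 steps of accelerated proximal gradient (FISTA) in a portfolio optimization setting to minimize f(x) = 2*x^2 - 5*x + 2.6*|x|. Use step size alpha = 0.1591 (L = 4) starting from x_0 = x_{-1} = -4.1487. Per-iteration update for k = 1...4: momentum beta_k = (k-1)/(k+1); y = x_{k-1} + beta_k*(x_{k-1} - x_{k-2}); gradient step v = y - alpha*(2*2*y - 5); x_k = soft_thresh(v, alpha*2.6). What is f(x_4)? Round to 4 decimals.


FISTA on f(x) = 2*x^2 - 5*x + 2.6*|x|
L = 4, alpha = 0.1591
Iteration 1: beta = 0.0, y = -4.1487 + 0.0*(-4.1487 + 4.1487) = -4.1487
  grad(y) = -21.5948, v = y - alpha*grad = -0.713
  prox(v) = soft_thresh(-0.713, 0.4137) = -0.2993
Iteration 2: beta = 0.3333, y = -0.2993 + 0.3333*(-0.2993 + 4.1487) = 0.9838
  grad(y) = -1.0647, v = y - alpha*grad = 1.1532
  prox(v) = soft_thresh(1.1532, 0.4137) = 0.7396
Iteration 3: beta = 0.5, y = 0.7396 + 0.5*(0.7396 + 0.2993) = 1.259
  grad(y) = 0.036, v = y - alpha*grad = 1.2533
  prox(v) = soft_thresh(1.2533, 0.4137) = 0.8396
Iteration 4: beta = 0.6, y = 0.8396 + 0.6*(0.8396 - 0.7396) = 0.8996
  grad(y) = -1.4014, v = y - alpha*grad = 1.1226
  prox(v) = soft_thresh(1.1226, 0.4137) = 0.7089
f(x_4) = 2*0.7089^2 - 5*0.7089 + 2.6*|0.7089| = -0.6963


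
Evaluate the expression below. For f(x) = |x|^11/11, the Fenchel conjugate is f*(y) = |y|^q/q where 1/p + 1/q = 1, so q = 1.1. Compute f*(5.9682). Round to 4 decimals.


The conjugate exponent q satisfies 1/p + 1/q = 1.
p = 11, so q = 11/(11 - 1) = 1.1
|y|^q = 5.9682^1.1 = 7.1356
f*(5.9682) = 7.1356 / 1.1 = 6.4869


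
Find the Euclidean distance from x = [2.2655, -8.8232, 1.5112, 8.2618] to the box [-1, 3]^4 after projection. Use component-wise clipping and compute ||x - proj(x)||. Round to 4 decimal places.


Project each component onto [-1, 3].
clip(2.2655) = 2.2655, clip(-8.8232) = -1.0, clip(1.5112) = 1.5112, clip(8.2618) = 3.0
Projection = [2.2655, -1.0, 1.5112, 3.0]
Squared diffs: [0.0, 61.2025, 0.0, 27.6865]
Distance = sqrt(88.889) = 9.4281


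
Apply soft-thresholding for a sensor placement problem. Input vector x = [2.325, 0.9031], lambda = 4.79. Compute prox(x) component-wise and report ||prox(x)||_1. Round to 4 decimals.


Soft-thresholding with lambda = 4.79:
prox(2.325) = sign(2.325)*max(|2.325| - 4.79, 0) = 0.0
prox(0.9031) = sign(0.9031)*max(|0.9031| - 4.79, 0) = 0.0
prox(x) = [0.0, 0.0]
||prox(x)||_1 = 0.0 + 0.0 = 0.0


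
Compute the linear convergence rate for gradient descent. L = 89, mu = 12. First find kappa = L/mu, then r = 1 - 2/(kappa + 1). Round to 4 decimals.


Step 1: Compute the condition number.
kappa = L/mu = 89/12 = 7.4167
Step 2: Compute the convergence rate.
r = 1 - 2/(kappa + 1) = 1 - 2*mu/(L + mu) = (L - mu)/(L + mu) = 77/101 = 0.7624


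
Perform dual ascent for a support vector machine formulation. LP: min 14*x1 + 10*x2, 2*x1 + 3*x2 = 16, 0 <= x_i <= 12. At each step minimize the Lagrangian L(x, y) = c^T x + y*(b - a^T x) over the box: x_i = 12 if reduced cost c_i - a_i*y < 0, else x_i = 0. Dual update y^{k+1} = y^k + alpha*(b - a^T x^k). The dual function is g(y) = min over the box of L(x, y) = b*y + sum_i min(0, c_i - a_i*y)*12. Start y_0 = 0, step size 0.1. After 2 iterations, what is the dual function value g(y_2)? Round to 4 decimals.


Dual ascent for LP: min 14*x1 + 10*x2, 2*x1 + 3*x2 = 16, 0 <= x_i <= 12
Step 1: y^k = 0.0, reduced costs: (14.0, 10.0)
  x^k = (0.0, 0.0), subgradient = b - a^T x = 16.0
  y^{k+1} = 0.0 + 0.1*16.0 = 1.6
Step 2: y^k = 1.6, reduced costs: (10.8, 5.2)
  x^k = (0.0, 0.0), subgradient = b - a^T x = 16.0
  y^{k+1} = 1.6 + 0.1*16.0 = 3.2
Dual objective at y_2 = 3.2: reduced costs (7.6, 0.4), box minimizer x = (0.0, 0.0)
g(y_2) = b*y + (c1 - a1*y)*x1 + (c2 - a2*y)*x2 = 16*3.2 + 7.6*0.0 + 0.4*0.0 = 51.2 + 0.0 + 0.0 = 51.2


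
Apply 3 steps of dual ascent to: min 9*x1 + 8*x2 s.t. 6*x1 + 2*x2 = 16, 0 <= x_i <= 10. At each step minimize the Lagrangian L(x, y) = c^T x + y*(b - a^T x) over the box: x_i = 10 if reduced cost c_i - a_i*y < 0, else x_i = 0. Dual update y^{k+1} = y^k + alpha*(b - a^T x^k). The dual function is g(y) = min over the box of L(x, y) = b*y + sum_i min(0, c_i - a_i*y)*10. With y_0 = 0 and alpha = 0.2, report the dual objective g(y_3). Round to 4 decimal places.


Dual ascent for LP: min 9*x1 + 8*x2, 6*x1 + 2*x2 = 16, 0 <= x_i <= 10
Step 1: y^k = 0.0, reduced costs: (9.0, 8.0)
  x^k = (0.0, 0.0), subgradient = b - a^T x = 16.0
  y^{k+1} = 0.0 + 0.2*16.0 = 3.2
Step 2: y^k = 3.2, reduced costs: (-10.2, 1.6)
  x^k = (10.0, 0.0), subgradient = b - a^T x = -44.0
  y^{k+1} = 3.2 + 0.2*-44.0 = -5.6
Step 3: y^k = -5.6, reduced costs: (42.6, 19.2)
  x^k = (0.0, 0.0), subgradient = b - a^T x = 16.0
  y^{k+1} = -5.6 + 0.2*16.0 = -2.4
Dual objective at y_3 = -2.4: reduced costs (23.4, 12.8), box minimizer x = (0.0, 0.0)
g(y_3) = b*y + (c1 - a1*y)*x1 + (c2 - a2*y)*x2 = 16*(-2.4) + 23.4*0.0 + 12.8*0.0 = -38.4 + 0.0 + 0.0 = -38.4


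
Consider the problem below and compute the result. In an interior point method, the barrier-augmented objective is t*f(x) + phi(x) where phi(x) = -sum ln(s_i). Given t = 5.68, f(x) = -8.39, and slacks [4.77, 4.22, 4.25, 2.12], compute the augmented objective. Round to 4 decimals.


Step 1: Compute log-barrier.
ln values: [1.5623, 1.4398, 1.4469, 0.7514]
phi = -(1.5623 + 1.4398 + 1.4469 + 0.7514) = -5.2005
Step 2: Compute augmented objective.
t*f(x) = 5.68*-8.39 = -47.6552
Total = -47.6552 - 5.2005 = -52.8557


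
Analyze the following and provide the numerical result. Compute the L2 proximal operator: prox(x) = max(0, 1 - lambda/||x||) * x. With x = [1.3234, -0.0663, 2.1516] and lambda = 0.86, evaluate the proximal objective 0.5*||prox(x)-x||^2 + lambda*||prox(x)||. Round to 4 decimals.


Step 1: Compute ||x||.
||x|| = 2.5269
Step 2: Compute scaling factor.
scale = max(0, 1 - 0.86/2.5269) = 0.6597
Step 3: prox(x) = [0.873, -0.0437, 1.4193]
||prox(x)|| = 1.6669
Step 4: Proximal objective.
0.5*||prox-x||^2 = 0.3698
lambda*||prox|| = 1.4335
Total = 1.8033


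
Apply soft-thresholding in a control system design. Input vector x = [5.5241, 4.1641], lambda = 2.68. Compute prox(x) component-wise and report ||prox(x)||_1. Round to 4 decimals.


Soft-thresholding with lambda = 2.68:
prox(5.5241) = sign(5.5241)*max(|5.5241| - 2.68, 0) = 2.8441
prox(4.1641) = sign(4.1641)*max(|4.1641| - 2.68, 0) = 1.4841
prox(x) = [2.8441, 1.4841]
||prox(x)||_1 = 2.8441 + 1.4841 = 4.3282


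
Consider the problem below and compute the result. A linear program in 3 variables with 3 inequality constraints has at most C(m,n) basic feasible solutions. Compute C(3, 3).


Each vertex corresponds to some choice of n active constraints out of m, so the number of vertices is at most C(m, n) = m! / (n!(m-n)!).
m = 3, n = 3
Numerator: 3 * 2 * 1
Denominator: 3! = 6
C(3, 3) = 1


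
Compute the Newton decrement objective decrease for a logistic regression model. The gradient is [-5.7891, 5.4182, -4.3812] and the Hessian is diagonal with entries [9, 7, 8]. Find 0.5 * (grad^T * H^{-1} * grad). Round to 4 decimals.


Step 1: H is diagonal, so H^(-1) * g = [-0.6432, 0.774, -0.5477].
Step 2: g^T H^(-1) g = sum_i g_i^2 / H_ii
  = (-5.7891)^2/9 + (5.4182)^2/7 + (-4.3812)^2/8
  = 3.7237 + 4.1938 + 2.3994 = 10.3169
Step 3: Objective decrease = 0.5 * g^T H^(-1) g = 5.1585


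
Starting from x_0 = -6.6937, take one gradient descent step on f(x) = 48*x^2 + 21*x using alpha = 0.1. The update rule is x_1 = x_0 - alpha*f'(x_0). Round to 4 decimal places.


We compute the gradient at x_0 and apply the update.
f'(x) = 96*x + 21
f'(-6.6937) = 96*-6.6937 + 21 = -621.5952
x_1 = -6.6937 - 0.1*-621.5952 = 55.4658


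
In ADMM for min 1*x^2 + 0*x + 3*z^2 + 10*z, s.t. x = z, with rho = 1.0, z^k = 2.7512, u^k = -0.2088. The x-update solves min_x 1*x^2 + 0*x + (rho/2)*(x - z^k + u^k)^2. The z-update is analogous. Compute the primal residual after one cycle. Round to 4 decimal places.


ADMM iteration with rho = 1.0, z^k = 2.7512, u^k = -0.2088
Step 1: x-update.
Minimize 1*x^2 + 0*x + (1.0/2)*(x - 2.7512 - 0.2088)^2
FOC: (2*1 + 1.0)*x = 0 + 1.0*(2.7512 + 0.2088)
x^{k+1} = 0.9867
Step 2: z-update.
Minimize 3*z^2 + 10*z + (1.0/2)*(0.9867 - z - 0.2088)^2
FOC: (2*3 + 1.0)*z = -10 + 1.0*(0.9867 - 0.2088)
z^{k+1} = -1.3174
Step 3: u-update.
u^{k+1} = -0.2088 + 0.9867 + 1.3174 = 2.0953
Step 4: Primal residual = |0.9867 + 1.3174| = 2.3041


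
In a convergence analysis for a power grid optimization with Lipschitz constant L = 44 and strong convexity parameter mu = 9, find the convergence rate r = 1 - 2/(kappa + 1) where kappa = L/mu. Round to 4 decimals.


Step 1: Compute the condition number.
kappa = L/mu = 44/9 = 4.8889
Step 2: Compute the convergence rate.
r = 1 - 2/(kappa + 1) = 1 - 2*mu/(L + mu) = (L - mu)/(L + mu) = 35/53 = 0.6604


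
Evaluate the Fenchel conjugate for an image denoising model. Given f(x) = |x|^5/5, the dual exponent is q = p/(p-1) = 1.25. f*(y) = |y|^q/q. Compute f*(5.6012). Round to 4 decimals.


The conjugate exponent q satisfies 1/p + 1/q = 1.
p = 5, so q = 5/(5 - 1) = 1.25
|y|^q = 5.6012^1.25 = 8.6169
f*(5.6012) = 8.6169 / 1.25 = 6.8935


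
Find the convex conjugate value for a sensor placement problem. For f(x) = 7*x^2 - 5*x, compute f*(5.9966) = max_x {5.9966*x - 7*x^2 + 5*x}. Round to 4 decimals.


f*(y) = sup_x {y*x - a*x^2 - b*x} = sup_x {(y-b)*x - a*x^2}
FOC: (y - b) - 2a*x = 0 => x* = (y - b)/(2a)
x* = (5.9966 + 5)/(2*7) = 0.7855
f*(5.9966) = (y-b)^2/(4a) = (5.9966 + 5)^2/(4*7)
= 120.9252/28 = 4.3188


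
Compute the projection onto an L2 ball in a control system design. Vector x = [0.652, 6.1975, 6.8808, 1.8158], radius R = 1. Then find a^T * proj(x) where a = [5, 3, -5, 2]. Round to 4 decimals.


Step 1: Compute ||x|| (intermediates to 6 decimals).
||x|| = sqrt(0.652^2 + 6.1975^2 + 6.8808^2 + 1.8158^2) = 9.45921
Step 2: Project.
Since ||x|| > R, scale = R/||x|| = 1/9.45921 = 0.105717, proj(x) = scale * x
proj(x) = [0.068927, 0.655181, 0.727418, 0.191961]
Step 3: Dot product.
a^T * proj(x) = 5*0.068927 + 3*0.655181 - 5*0.727418 + 2*0.191961 = -0.943


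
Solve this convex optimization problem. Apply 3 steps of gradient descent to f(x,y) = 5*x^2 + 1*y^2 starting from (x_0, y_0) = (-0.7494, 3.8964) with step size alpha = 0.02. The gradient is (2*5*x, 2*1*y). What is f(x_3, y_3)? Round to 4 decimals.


Gradient descent on f(x,y) = 5*x^2 + 1*y^2.
Starting point: (-0.7494, 3.8964), alpha = 0.02
Step 1: grad_x = 2*5*-0.7494 = -7.494, grad_y = 2*1*3.8964 = 7.7928
  x_1 = -0.7494 - 0.02*-7.494 = -0.5995
  y_1 = 3.8964 - 0.02*7.7928 = 3.7405
Step 2: grad_x = 2*5*-0.5995 = -5.9952, grad_y = 2*1*3.7405 = 7.4811
  x_2 = -0.5995 - 0.02*-5.9952 = -0.4796
  y_2 = 3.7405 - 0.02*7.4811 = 3.5909
Step 3: grad_x = 2*5*-0.4796 = -4.7962, grad_y = 2*1*3.5909 = 7.1818
  x_3 = -0.4796 - 0.02*-4.7962 = -0.3837
  y_3 = 3.5909 - 0.02*7.1818 = 3.4473
f(-0.3837, 3.4473) = 5*(-0.3837)^2 + 1*3.4473^2 = 12.6199


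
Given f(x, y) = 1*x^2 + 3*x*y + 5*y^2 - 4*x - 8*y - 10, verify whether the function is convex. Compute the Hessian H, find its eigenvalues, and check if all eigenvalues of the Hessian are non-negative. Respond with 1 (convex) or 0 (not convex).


The Hessian of f(x,y) = 1*x^2 + 3*x*y + 5*y^2 - 4*x - 8*y - 10 is:
H = [[2, 3], [3, 10]]
Trace = 2 + 10 = 12
Determinant = 2*10 - (3)^2 = 11
Discriminant = (12)^2 - 4*11 = 100.0
Eigenvalues: lambda_1 = 1.0, lambda_2 = 11.0
The function is convex.

1


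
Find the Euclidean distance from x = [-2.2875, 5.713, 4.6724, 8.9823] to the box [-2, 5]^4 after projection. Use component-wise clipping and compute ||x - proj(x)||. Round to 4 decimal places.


Project each component onto [-2, 5].
clip(-2.2875) = -2.0, clip(5.713) = 5.0, clip(4.6724) = 4.6724, clip(8.9823) = 5.0
Projection = [-2.0, 5.0, 4.6724, 5.0]
Squared diffs: [0.0827, 0.5084, 0.0, 15.8587]
Distance = sqrt(16.4498) = 4.0558


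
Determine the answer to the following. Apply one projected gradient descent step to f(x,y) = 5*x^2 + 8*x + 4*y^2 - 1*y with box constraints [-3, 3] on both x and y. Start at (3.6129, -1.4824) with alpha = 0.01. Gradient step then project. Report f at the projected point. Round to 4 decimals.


Step 1: Compute gradient at (3.6129, -1.4824).
grad_x = 2*5*3.6129 + 8 = 44.129
grad_y = 2*4*-1.4824 - 1 = -12.8592
Step 2: Gradient step.
x_raw = 3.6129 - 0.01*44.129 = 3.1716
y_raw = -1.4824 - 0.01*-12.8592 = -1.3538
Step 3: Project onto [-3, 3].
x_proj = clip(3.1716) = 3.0
y_proj = clip(-1.3538) = -1.3538
Step 4: Evaluate f.
f(3.0, -1.3538) = 77.685


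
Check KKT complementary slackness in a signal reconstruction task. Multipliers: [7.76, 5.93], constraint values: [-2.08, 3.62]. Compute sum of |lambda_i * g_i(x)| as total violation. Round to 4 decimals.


KKT complementary slackness check:
lambda_1 * g_1 = 7.76 * -2.08 = -16.1408
lambda_2 * g_2 = 5.93 * 3.62 = 21.4666
Total violation = 16.1408 + 21.4666 = 37.6074


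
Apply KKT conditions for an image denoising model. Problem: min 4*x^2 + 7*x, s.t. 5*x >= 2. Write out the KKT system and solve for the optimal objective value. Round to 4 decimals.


Step 1: Try lambda = 0 (constraint inactive).
x_unc = -7/(2*4) = -0.875
Check: 5*-0.875 = -4.375 < 2 -- violated!
Step 2: Constraint must be active: 5*x = 2
x* = 2/5 = 0.4
lambda = (2*4*0.4 + 7)/5 = 2.04
Step 3: Compute optimal value.
f(x*) = 4*0.4^2 + 7*0.4 = 3.44


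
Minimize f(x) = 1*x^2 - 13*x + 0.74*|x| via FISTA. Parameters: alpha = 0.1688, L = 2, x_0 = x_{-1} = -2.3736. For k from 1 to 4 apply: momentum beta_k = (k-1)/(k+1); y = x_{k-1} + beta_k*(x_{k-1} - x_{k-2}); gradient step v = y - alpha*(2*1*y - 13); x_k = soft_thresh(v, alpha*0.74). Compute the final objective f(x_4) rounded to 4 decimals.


FISTA on f(x) = 1*x^2 - 13*x + 0.74*|x|
L = 2, alpha = 0.1688
Iteration 1: beta = 0.0, y = -2.3736 + 0.0*(-2.3736 + 2.3736) = -2.3736
  grad(y) = -17.7472, v = y - alpha*grad = 0.6221
  prox(v) = soft_thresh(0.6221, 0.1249) = 0.4972
Iteration 2: beta = 0.3333, y = 0.4972 + 0.3333*(0.4972 + 2.3736) = 1.4542
  grad(y) = -10.0917, v = y - alpha*grad = 3.1576
  prox(v) = soft_thresh(3.1576, 0.1249) = 3.0327
Iteration 3: beta = 0.5, y = 3.0327 + 0.5*(3.0327 - 0.4972) = 4.3005
  grad(y) = -4.3991, v = y - alpha*grad = 5.043
  prox(v) = soft_thresh(5.043, 0.1249) = 4.9181
Iteration 4: beta = 0.6, y = 4.9181 + 0.6*(4.9181 - 3.0327) = 6.0494
  grad(y) = -0.9013, v = y - alpha*grad = 6.2015
  prox(v) = soft_thresh(6.2015, 0.1249) = 6.0766
f(x_4) = 1*6.0766^2 - 13*6.0766 + 0.74*|6.0766| = -37.574


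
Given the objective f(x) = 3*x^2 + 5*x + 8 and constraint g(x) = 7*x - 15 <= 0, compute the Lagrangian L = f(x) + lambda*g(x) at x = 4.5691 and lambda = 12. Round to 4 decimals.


Step 1: Evaluate f(x).
f(4.5691) = 3*4.5691^2 + 5*4.5691 + 8 = 93.4755
Step 2: Evaluate g(x).
g(4.5691) = 7*4.5691 - 15 = 16.9837
Step 3: Compute Lagrangian.
L = 93.4755 + 12*16.9837 = 297.2799


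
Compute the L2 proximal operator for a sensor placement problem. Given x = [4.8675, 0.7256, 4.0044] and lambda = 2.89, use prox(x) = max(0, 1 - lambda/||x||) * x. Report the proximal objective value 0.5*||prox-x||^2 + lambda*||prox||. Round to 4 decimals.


Step 1: Compute ||x||.
||x|| = 6.3446
Step 2: Compute scaling factor.
scale = max(0, 1 - 2.89/6.3446) = 0.5445
Step 3: prox(x) = [2.6503, 0.3951, 2.1804]
||prox(x)|| = 3.4546
Step 4: Proximal objective.
0.5*||prox-x||^2 = 4.1761
lambda*||prox|| = 9.9838
Total = 14.1599


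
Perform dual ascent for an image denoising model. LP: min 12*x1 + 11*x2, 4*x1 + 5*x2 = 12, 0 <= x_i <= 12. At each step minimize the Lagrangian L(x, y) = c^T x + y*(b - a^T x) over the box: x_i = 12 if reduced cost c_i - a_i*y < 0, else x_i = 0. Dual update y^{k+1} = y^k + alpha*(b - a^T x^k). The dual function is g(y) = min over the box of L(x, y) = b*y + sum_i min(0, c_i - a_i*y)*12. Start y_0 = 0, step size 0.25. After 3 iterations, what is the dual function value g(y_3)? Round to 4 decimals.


Dual ascent for LP: min 12*x1 + 11*x2, 4*x1 + 5*x2 = 12, 0 <= x_i <= 12
Step 1: y^k = 0.0, reduced costs: (12.0, 11.0)
  x^k = (0.0, 0.0), subgradient = b - a^T x = 12.0
  y^{k+1} = 0.0 + 0.25*12.0 = 3.0
Step 2: y^k = 3.0, reduced costs: (0.0, -4.0)
  x^k = (0.0, 12.0), subgradient = b - a^T x = -48.0
  y^{k+1} = 3.0 + 0.25*-48.0 = -9.0
Step 3: y^k = -9.0, reduced costs: (48.0, 56.0)
  x^k = (0.0, 0.0), subgradient = b - a^T x = 12.0
  y^{k+1} = -9.0 + 0.25*12.0 = -6.0
Dual objective at y_3 = -6.0: reduced costs (36.0, 41.0), box minimizer x = (0.0, 0.0)
g(y_3) = b*y + (c1 - a1*y)*x1 + (c2 - a2*y)*x2 = 12*(-6.0) + 36.0*0.0 + 41.0*0.0 = -72.0 + 0.0 + 0.0 = -72.0


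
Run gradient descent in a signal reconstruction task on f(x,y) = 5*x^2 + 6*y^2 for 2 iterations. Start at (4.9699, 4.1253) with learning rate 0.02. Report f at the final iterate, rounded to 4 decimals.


Gradient descent on f(x,y) = 5*x^2 + 6*y^2.
Starting point: (4.9699, 4.1253), alpha = 0.02
Step 1: grad_x = 2*5*4.9699 = 49.699, grad_y = 2*6*4.1253 = 49.5036
  x_1 = 4.9699 - 0.02*49.699 = 3.9759
  y_1 = 4.1253 - 0.02*49.5036 = 3.1352
Step 2: grad_x = 2*5*3.9759 = 39.7592, grad_y = 2*6*3.1352 = 37.6227
  x_2 = 3.9759 - 0.02*39.7592 = 3.1807
  y_2 = 3.1352 - 0.02*37.6227 = 2.3828
f(3.1807, 2.3828) = 5*3.1807^2 + 6*2.3828^2 = 84.6511


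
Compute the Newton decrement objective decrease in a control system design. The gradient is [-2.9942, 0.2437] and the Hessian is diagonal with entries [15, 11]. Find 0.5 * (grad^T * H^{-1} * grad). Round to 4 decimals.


Step 1: H is diagonal, so H^(-1) * g = [-0.1996, 0.0222].
Step 2: g^T H^(-1) g = sum_i g_i^2 / H_ii
  = (-2.9942)^2/15 + (0.2437)^2/11
  = 0.5977 + 0.0054 = 0.6031
Step 3: Objective decrease = 0.5 * g^T H^(-1) g = 0.3015


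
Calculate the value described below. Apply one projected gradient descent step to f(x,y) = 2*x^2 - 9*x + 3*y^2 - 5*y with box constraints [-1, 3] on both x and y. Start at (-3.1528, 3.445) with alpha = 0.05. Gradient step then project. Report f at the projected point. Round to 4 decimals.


Step 1: Compute gradient at (-3.1528, 3.445).
grad_x = 2*2*-3.1528 - 9 = -21.6112
grad_y = 2*3*3.445 - 5 = 15.67
Step 2: Gradient step.
x_raw = -3.1528 - 0.05*-21.6112 = -2.0722
y_raw = 3.445 - 0.05*15.67 = 2.6615
Step 3: Project onto [-1, 3].
x_proj = clip(-2.0722) = -1.0
y_proj = clip(2.6615) = 2.6615
Step 4: Evaluate f.
f(-1.0, 2.6615) = 18.9432


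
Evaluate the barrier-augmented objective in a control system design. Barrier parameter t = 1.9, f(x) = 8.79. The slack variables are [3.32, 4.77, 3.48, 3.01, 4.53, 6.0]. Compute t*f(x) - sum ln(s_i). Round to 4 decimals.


Step 1: Compute log-barrier.
ln values: [1.2, 1.5623, 1.247, 1.1019, 1.5107, 1.7918]
phi = -(1.2 + 1.5623 + 1.247 + 1.1019 + 1.5107 + 1.7918) = -8.4138
Step 2: Compute augmented objective.
t*f(x) = 1.9*8.79 = 16.701
Total = 16.701 - 8.4138 = 8.2872


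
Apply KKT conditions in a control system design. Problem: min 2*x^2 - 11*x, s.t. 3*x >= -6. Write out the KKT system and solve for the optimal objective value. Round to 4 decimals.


Step 1: Try lambda = 0 (constraint inactive).
Stationarity: 2*2*x - 11 = 0
x* = 11/(2*2) = 2.75
Check constraint: 3*2.75 = 8.25 >= -6 -- satisfied.
Step 2: Compute optimal value.
f(x*) = 2*2.75^2 - 11*2.75 = -15.125


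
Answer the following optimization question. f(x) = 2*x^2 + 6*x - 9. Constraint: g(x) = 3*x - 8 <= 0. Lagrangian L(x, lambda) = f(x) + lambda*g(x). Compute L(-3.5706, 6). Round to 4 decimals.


Step 1: Evaluate f(x).
f(-3.5706) = 2*(-3.5706)^2 + 6*(-3.5706) - 9 = -4.9252
Step 2: Evaluate g(x).
g(-3.5706) = 3*-3.5706 - 8 = -18.7118
Step 3: Compute Lagrangian.
L = -4.9252 + 6*-18.7118 = -117.196
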